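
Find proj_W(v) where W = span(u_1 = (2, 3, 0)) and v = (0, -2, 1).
proj_W(v) = (-12/13, -18/13, 0)

Set up U = [u_1 | ... | u_1] ∈ R^(3×1). The projector onto W = col(U) is P = U (U^T U)^(-1) U^T.
Compute U^T U =
  [13],
and U^T v = (-6).
Solve U^T U · c = U^T v for the coefficients: c = (-6/13). The projection is proj_W(v) = U c.
Check: (v - proj_W(v)) · u_1 = 0  (should be 0).
Result: proj_W(v) = (-12/13, -18/13, 0).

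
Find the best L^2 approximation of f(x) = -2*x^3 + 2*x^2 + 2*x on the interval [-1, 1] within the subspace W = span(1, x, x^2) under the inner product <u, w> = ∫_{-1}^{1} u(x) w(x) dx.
g(x) = 2*x^2 + 4*x/5

The best approximation g ∈ W is the orthogonal projection of f onto W. Writing g = a_0 + a_1 x + a_2 x^2, the coefficients solve the normal equations G · a = b where
  G_{ij} = <φ_i, φ_j> and b_i = <f, φ_i>, with φ_0 = 1, φ_1 = x, φ_2 = x^2.
G =
  [2, 0, 2/3]
  [0, 2/3, 0]
  [2/3, 0, 2/5],
b = (4/3, 8/15, 4/5).
Solving gives a_0 = 0, a_1 = 4/5, a_2 = 2, so
  g(x) = 2*x^2 + 4*x/5.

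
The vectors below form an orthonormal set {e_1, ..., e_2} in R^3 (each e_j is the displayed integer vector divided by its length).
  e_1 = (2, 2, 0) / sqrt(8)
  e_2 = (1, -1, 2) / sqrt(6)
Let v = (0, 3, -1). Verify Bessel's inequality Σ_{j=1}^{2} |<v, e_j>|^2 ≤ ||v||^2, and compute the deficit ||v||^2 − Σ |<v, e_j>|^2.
Σ |<v, e_j>|^2 = 26/3; ||v||^2 = 10; deficit = 4/3

Write each e_j = u_j / sqrt(<u_j, u_j>) where u_j is the displayed integer vector. Then <v, e_j> = <v, u_j> / sqrt(<u_j, u_j>), so |<v, e_j>|^2 = <v, u_j>^2 / <u_j, u_j>.
Coefficients: <v, e_1> = 6/sqrt(8), <v, e_2> = -5/sqrt(6).
Square and sum: Σ |<v, e_j>|^2 = 26/3.
Compute ||v||^2 = v·v = 10.
Deficit = 10 − 26/3 = 4/3 ≥ 0, confirming Bessel's inequality. (The deficit equals ||v − Σ <v,e_j> e_j||^2, the squared distance from v to span{e_j}.)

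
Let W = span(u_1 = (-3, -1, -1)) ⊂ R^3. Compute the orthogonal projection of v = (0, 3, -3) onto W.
proj_W(v) = (0, 0, 0)

Set up U = [u_1 | ... | u_1] ∈ R^(3×1). The projector onto W = col(U) is P = U (U^T U)^(-1) U^T.
Compute U^T U =
  [11],
and U^T v = (0).
Solve U^T U · c = U^T v for the coefficients: c = (0). The projection is proj_W(v) = U c.
Check: (v - proj_W(v)) · u_1 = 0  (should be 0).
Result: proj_W(v) = (0, 0, 0).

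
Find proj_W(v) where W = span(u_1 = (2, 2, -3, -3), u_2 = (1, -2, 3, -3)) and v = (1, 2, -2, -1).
proj_W(v) = (10/11, 17/11, -51/22, -23/22)

Set up U = [u_1 | ... | u_2] ∈ R^(4×2). The projector onto W = col(U) is P = U (U^T U)^(-1) U^T.
Compute U^T U =
  [26, -2]
  [-2, 23],
and U^T v = (15, -6).
Solve U^T U · c = U^T v for the coefficients: c = (37/66, -7/33). The projection is proj_W(v) = U c.
Check: (v - proj_W(v)) · u_1 = 0  (should be 0).
Check: (v - proj_W(v)) · u_2 = 0  (should be 0).
Result: proj_W(v) = (10/11, 17/11, -51/22, -23/22).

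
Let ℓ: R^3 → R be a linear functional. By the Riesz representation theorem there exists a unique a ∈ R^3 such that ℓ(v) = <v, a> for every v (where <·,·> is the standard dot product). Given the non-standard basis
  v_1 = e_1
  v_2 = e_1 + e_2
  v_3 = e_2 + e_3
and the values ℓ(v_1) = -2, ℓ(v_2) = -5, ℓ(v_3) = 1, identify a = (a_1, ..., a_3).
a = (-2, -3, 4)

Write a = (a_1, ..., a_3) in the standard basis. For each basis vector v_i, ℓ(v_i) = <v_i, a> is a linear equation in the a_j's. Collect the n equations into a matrix system V a = ℓ, where row i of V is v_i (expressed in the standard basis). Since V is invertible (lower-triangular with 1s on the diagonal, up to permutation), solve by back-substitution:
  V =
[[1, 0, 0],
 [1, 1, 0],
 [0, 1, 1]]
  V a = (-2, -5, 1)
Solving gives a = (-2, -3, 4).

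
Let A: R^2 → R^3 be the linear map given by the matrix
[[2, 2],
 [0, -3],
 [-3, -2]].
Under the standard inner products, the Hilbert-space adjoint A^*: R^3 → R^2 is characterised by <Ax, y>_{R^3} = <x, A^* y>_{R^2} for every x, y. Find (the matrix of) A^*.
A^* = A^T =
[[2, 0, -3],
 [2, -3, -2]]

For real matrices with standard dot products, the defining identity <Ax, y> = <x, A^* y> gives (Ax)^T y = x^T (A^*) y, i.e. x^T A^T y = x^T (A^*) y. Since this holds for all x, y, we must have A^* = A^T. Therefore
A^* =
[[2, 0, -3],
 [2, -3, -2]].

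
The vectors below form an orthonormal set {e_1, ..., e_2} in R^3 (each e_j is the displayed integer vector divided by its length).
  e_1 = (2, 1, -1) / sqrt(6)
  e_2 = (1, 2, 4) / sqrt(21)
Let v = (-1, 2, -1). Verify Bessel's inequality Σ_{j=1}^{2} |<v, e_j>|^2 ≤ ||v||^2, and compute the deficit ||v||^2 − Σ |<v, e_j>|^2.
Σ |<v, e_j>|^2 = 3/14; ||v||^2 = 6; deficit = 81/14

Write each e_j = u_j / sqrt(<u_j, u_j>) where u_j is the displayed integer vector. Then <v, e_j> = <v, u_j> / sqrt(<u_j, u_j>), so |<v, e_j>|^2 = <v, u_j>^2 / <u_j, u_j>.
Coefficients: <v, e_1> = 1/sqrt(6), <v, e_2> = -1/sqrt(21).
Square and sum: Σ |<v, e_j>|^2 = 3/14.
Compute ||v||^2 = v·v = 6.
Deficit = 6 − 3/14 = 81/14 ≥ 0, confirming Bessel's inequality. (The deficit equals ||v − Σ <v,e_j> e_j||^2, the squared distance from v to span{e_j}.)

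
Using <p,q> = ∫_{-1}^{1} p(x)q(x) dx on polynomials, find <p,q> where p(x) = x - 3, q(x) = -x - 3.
<p,q> = 52/3

Expand the product: p(x)·q(x) = 9 - x^2.
∫_{-1}^{1} of each monomial x^k gives [2/(k+1) if k even, 0 if k odd]. Integrating term-by-term (or equivalently evaluating the antiderivative F(x) = -x^3/3 + 9*x at the endpoints):
  F(1) − F(−1) = 26/3 − (-26/3) = 52/3.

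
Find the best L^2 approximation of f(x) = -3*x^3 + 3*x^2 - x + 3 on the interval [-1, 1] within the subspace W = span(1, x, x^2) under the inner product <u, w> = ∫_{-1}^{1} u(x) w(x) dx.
g(x) = 3*x^2 - 14*x/5 + 3

The best approximation g ∈ W is the orthogonal projection of f onto W. Writing g = a_0 + a_1 x + a_2 x^2, the coefficients solve the normal equations G · a = b where
  G_{ij} = <φ_i, φ_j> and b_i = <f, φ_i>, with φ_0 = 1, φ_1 = x, φ_2 = x^2.
G =
  [2, 0, 2/3]
  [0, 2/3, 0]
  [2/3, 0, 2/5],
b = (8, -28/15, 16/5).
Solving gives a_0 = 3, a_1 = -14/5, a_2 = 3, so
  g(x) = 3*x^2 - 14*x/5 + 3.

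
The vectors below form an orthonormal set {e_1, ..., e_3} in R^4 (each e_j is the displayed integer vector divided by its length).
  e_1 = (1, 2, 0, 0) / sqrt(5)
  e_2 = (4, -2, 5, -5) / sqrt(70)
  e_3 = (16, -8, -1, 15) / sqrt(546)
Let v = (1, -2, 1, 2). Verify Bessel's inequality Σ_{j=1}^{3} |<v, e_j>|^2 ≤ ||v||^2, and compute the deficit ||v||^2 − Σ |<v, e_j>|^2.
Σ |<v, e_j>|^2 = 341/39; ||v||^2 = 10; deficit = 49/39

Write each e_j = u_j / sqrt(<u_j, u_j>) where u_j is the displayed integer vector. Then <v, e_j> = <v, u_j> / sqrt(<u_j, u_j>), so |<v, e_j>|^2 = <v, u_j>^2 / <u_j, u_j>.
Coefficients: <v, e_1> = -3/sqrt(5), <v, e_2> = 3/sqrt(70), <v, e_3> = 61/sqrt(546).
Square and sum: Σ |<v, e_j>|^2 = 341/39.
Compute ||v||^2 = v·v = 10.
Deficit = 10 − 341/39 = 49/39 ≥ 0, confirming Bessel's inequality. (The deficit equals ||v − Σ <v,e_j> e_j||^2, the squared distance from v to span{e_j}.)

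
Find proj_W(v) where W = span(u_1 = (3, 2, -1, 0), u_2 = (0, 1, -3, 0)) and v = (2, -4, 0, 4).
proj_W(v) = (0, -2/5, 6/5, 0)

Set up U = [u_1 | ... | u_2] ∈ R^(4×2). The projector onto W = col(U) is P = U (U^T U)^(-1) U^T.
Compute U^T U =
  [14, 5]
  [5, 10],
and U^T v = (-2, -4).
Solve U^T U · c = U^T v for the coefficients: c = (0, -2/5). The projection is proj_W(v) = U c.
Check: (v - proj_W(v)) · u_1 = 0  (should be 0).
Check: (v - proj_W(v)) · u_2 = 0  (should be 0).
Result: proj_W(v) = (0, -2/5, 6/5, 0).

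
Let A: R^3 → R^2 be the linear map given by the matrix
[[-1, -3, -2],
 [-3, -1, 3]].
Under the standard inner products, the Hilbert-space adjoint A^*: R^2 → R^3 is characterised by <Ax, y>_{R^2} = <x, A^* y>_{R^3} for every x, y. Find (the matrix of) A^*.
A^* = A^T =
[[-1, -3],
 [-3, -1],
 [-2, 3]]

For real matrices with standard dot products, the defining identity <Ax, y> = <x, A^* y> gives (Ax)^T y = x^T (A^*) y, i.e. x^T A^T y = x^T (A^*) y. Since this holds for all x, y, we must have A^* = A^T. Therefore
A^* =
[[-1, -3],
 [-3, -1],
 [-2, 3]].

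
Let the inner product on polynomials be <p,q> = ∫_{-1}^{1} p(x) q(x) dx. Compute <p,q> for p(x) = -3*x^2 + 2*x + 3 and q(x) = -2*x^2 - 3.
<p,q> = -68/5

Expand the product: p(x)·q(x) = 6*x^4 - 4*x^3 + 3*x^2 - 6*x - 9.
∫_{-1}^{1} of each monomial x^k gives [2/(k+1) if k even, 0 if k odd]. Integrating term-by-term (or equivalently evaluating the antiderivative F(x) = 6*x^5/5 - x^4 + x^3 - 3*x^2 - 9*x at the endpoints):
  F(1) − F(−1) = -54/5 − (14/5) = -68/5.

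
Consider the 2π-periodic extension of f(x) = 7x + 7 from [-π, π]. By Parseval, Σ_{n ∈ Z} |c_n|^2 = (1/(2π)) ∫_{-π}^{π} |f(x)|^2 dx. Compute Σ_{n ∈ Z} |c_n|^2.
Σ |c_n|^2 = 49π^2/3 + 49

Expand and integrate term by term over [-π, π]:
  ∫ (7x)^2 dx = 49·(2π^3/3); ∫ 2·7·(7)·x dx = 0 (odd integrand); ∫ 7^2 dx = 49·2π.
So (1/(2π)) ∫_{-π}^{π} (7x + 7)^2 dx = 49π^2/3 + 49 = 49π^2/3 + 49.
Parseval ⇒ Σ |c_n|^2 = 49π^2/3 + 49.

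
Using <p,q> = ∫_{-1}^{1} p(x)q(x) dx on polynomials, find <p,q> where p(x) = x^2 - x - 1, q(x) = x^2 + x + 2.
<p,q> = -18/5

Expand the product: p(x)·q(x) = x^4 - 3*x - 2.
∫_{-1}^{1} of each monomial x^k gives [2/(k+1) if k even, 0 if k odd]. Integrating term-by-term (or equivalently evaluating the antiderivative F(x) = x^5/5 - 3*x^2/2 - 2*x at the endpoints):
  F(1) − F(−1) = -33/10 − (3/10) = -18/5.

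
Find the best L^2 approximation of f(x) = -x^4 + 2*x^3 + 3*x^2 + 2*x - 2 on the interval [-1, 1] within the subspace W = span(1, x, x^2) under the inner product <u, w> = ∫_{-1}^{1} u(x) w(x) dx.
g(x) = 15*x^2/7 + 16*x/5 - 67/35

The best approximation g ∈ W is the orthogonal projection of f onto W. Writing g = a_0 + a_1 x + a_2 x^2, the coefficients solve the normal equations G · a = b where
  G_{ij} = <φ_i, φ_j> and b_i = <f, φ_i>, with φ_0 = 1, φ_1 = x, φ_2 = x^2.
G =
  [2, 0, 2/3]
  [0, 2/3, 0]
  [2/3, 0, 2/5],
b = (-12/5, 32/15, -44/105).
Solving gives a_0 = -67/35, a_1 = 16/5, a_2 = 15/7, so
  g(x) = 15*x^2/7 + 16*x/5 - 67/35.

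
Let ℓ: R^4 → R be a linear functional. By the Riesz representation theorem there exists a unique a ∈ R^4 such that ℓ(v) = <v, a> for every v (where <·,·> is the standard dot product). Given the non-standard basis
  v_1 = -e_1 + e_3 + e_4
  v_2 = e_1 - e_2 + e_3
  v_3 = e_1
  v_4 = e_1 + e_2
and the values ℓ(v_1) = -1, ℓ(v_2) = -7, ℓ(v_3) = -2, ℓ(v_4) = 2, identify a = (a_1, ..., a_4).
a = (-2, 4, -1, -2)

Write a = (a_1, ..., a_4) in the standard basis. For each basis vector v_i, ℓ(v_i) = <v_i, a> is a linear equation in the a_j's. Collect the n equations into a matrix system V a = ℓ, where row i of V is v_i (expressed in the standard basis). Since V is invertible (lower-triangular with 1s on the diagonal, up to permutation), solve by back-substitution:
  V =
[[-1, 0, 1, 1],
 [1, -1, 1, 0],
 [1, 0, 0, 0],
 [1, 1, 0, 0]]
  V a = (-1, -7, -2, 2)
Solving gives a = (-2, 4, -1, -2).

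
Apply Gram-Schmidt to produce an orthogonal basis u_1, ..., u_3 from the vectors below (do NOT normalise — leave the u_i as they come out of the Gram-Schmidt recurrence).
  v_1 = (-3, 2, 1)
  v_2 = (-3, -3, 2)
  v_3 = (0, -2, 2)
Orthogonal basis:
  u_1 = (-3, 2, 1)
  u_2 = (-27/14, -26/7, 23/14)
  u_3 = (168/283, 72/283, 360/283)

Apply the Gram-Schmidt recurrence
  u_1 = v_1
  u_i = v_i − Σ_{j<i} ((v_i · u_j) / (u_j · u_j)) · u_j.

Step by step this gives:
  u_1 = (-3, 2, 1)
  u_2 = (-27/14, -26/7, 23/14)
  u_3 = (168/283, 72/283, 360/283)

Orthogonality check:
  u_2 · u_1 = 0 (should be 0)
  u_3 · u_1 = 0 (should be 0)
  u_3 · u_2 = 0 (should be 0)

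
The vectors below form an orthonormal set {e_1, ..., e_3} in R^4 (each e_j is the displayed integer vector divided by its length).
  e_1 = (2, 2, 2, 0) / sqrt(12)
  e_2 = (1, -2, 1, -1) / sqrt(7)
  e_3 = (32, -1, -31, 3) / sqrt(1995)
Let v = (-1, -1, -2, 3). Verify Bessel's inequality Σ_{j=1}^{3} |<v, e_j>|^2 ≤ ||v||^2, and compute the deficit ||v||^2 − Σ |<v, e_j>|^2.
Σ |<v, e_j>|^2 = 160/19; ||v||^2 = 15; deficit = 125/19

Write each e_j = u_j / sqrt(<u_j, u_j>) where u_j is the displayed integer vector. Then <v, e_j> = <v, u_j> / sqrt(<u_j, u_j>), so |<v, e_j>|^2 = <v, u_j>^2 / <u_j, u_j>.
Coefficients: <v, e_1> = -8/sqrt(12), <v, e_2> = -4/sqrt(7), <v, e_3> = 40/sqrt(1995).
Square and sum: Σ |<v, e_j>|^2 = 160/19.
Compute ||v||^2 = v·v = 15.
Deficit = 15 − 160/19 = 125/19 ≥ 0, confirming Bessel's inequality. (The deficit equals ||v − Σ <v,e_j> e_j||^2, the squared distance from v to span{e_j}.)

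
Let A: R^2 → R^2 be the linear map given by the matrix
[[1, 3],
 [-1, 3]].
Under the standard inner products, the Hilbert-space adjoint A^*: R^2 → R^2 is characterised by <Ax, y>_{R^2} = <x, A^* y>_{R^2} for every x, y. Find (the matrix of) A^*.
A^* = A^T =
[[1, -1],
 [3, 3]]

For real matrices with standard dot products, the defining identity <Ax, y> = <x, A^* y> gives (Ax)^T y = x^T (A^*) y, i.e. x^T A^T y = x^T (A^*) y. Since this holds for all x, y, we must have A^* = A^T. Therefore
A^* =
[[1, -1],
 [3, 3]].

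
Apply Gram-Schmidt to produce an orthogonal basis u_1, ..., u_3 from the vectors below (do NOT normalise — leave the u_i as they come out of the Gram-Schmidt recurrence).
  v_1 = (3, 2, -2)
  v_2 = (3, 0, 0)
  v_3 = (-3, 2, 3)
Orthogonal basis:
  u_1 = (3, 2, -2)
  u_2 = (24/17, -18/17, 18/17)
  u_3 = (0, 5/2, 5/2)

Apply the Gram-Schmidt recurrence
  u_1 = v_1
  u_i = v_i − Σ_{j<i} ((v_i · u_j) / (u_j · u_j)) · u_j.

Step by step this gives:
  u_1 = (3, 2, -2)
  u_2 = (24/17, -18/17, 18/17)
  u_3 = (0, 5/2, 5/2)

Orthogonality check:
  u_2 · u_1 = 0 (should be 0)
  u_3 · u_1 = 0 (should be 0)
  u_3 · u_2 = 0 (should be 0)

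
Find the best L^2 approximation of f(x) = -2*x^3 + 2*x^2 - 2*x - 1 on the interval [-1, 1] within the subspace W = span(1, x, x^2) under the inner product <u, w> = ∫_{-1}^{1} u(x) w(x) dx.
g(x) = 2*x^2 - 16*x/5 - 1

The best approximation g ∈ W is the orthogonal projection of f onto W. Writing g = a_0 + a_1 x + a_2 x^2, the coefficients solve the normal equations G · a = b where
  G_{ij} = <φ_i, φ_j> and b_i = <f, φ_i>, with φ_0 = 1, φ_1 = x, φ_2 = x^2.
G =
  [2, 0, 2/3]
  [0, 2/3, 0]
  [2/3, 0, 2/5],
b = (-2/3, -32/15, 2/15).
Solving gives a_0 = -1, a_1 = -16/5, a_2 = 2, so
  g(x) = 2*x^2 - 16*x/5 - 1.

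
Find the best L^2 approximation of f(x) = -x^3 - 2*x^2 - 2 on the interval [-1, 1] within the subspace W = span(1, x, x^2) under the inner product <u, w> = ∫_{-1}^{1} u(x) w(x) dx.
g(x) = -2*x^2 - 3*x/5 - 2

The best approximation g ∈ W is the orthogonal projection of f onto W. Writing g = a_0 + a_1 x + a_2 x^2, the coefficients solve the normal equations G · a = b where
  G_{ij} = <φ_i, φ_j> and b_i = <f, φ_i>, with φ_0 = 1, φ_1 = x, φ_2 = x^2.
G =
  [2, 0, 2/3]
  [0, 2/3, 0]
  [2/3, 0, 2/5],
b = (-16/3, -2/5, -32/15).
Solving gives a_0 = -2, a_1 = -3/5, a_2 = -2, so
  g(x) = -2*x^2 - 3*x/5 - 2.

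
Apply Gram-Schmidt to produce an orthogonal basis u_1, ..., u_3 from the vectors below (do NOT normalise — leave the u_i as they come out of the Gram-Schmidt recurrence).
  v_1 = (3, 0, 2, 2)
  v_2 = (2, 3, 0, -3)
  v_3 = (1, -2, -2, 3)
Orthogonal basis:
  u_1 = (3, 0, 2, 2)
  u_2 = (2, 3, 0, -3)
  u_3 = (243/187, -5/22, -44/17, 239/374)

Apply the Gram-Schmidt recurrence
  u_1 = v_1
  u_i = v_i − Σ_{j<i} ((v_i · u_j) / (u_j · u_j)) · u_j.

Step by step this gives:
  u_1 = (3, 0, 2, 2)
  u_2 = (2, 3, 0, -3)
  u_3 = (243/187, -5/22, -44/17, 239/374)

Orthogonality check:
  u_2 · u_1 = 0 (should be 0)
  u_3 · u_1 = 0 (should be 0)
  u_3 · u_2 = 0 (should be 0)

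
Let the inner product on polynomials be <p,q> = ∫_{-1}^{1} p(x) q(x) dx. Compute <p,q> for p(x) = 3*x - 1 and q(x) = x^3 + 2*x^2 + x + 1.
<p,q> = -2/15

Expand the product: p(x)·q(x) = 3*x^4 + 5*x^3 + x^2 + 2*x - 1.
∫_{-1}^{1} of each monomial x^k gives [2/(k+1) if k even, 0 if k odd]. Integrating term-by-term (or equivalently evaluating the antiderivative F(x) = 3*x^5/5 + 5*x^4/4 + x^3/3 + x^2 - x at the endpoints):
  F(1) − F(−1) = 131/60 − (139/60) = -2/15.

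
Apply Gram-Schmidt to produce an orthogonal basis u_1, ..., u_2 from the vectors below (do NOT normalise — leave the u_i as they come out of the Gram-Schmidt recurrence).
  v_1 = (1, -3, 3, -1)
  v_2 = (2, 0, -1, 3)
Orthogonal basis:
  u_1 = (1, -3, 3, -1)
  u_2 = (11/5, -3/5, -2/5, 14/5)

Apply the Gram-Schmidt recurrence
  u_1 = v_1
  u_i = v_i − Σ_{j<i} ((v_i · u_j) / (u_j · u_j)) · u_j.

Step by step this gives:
  u_1 = (1, -3, 3, -1)
  u_2 = (11/5, -3/5, -2/5, 14/5)

Orthogonality check:
  u_2 · u_1 = 0 (should be 0)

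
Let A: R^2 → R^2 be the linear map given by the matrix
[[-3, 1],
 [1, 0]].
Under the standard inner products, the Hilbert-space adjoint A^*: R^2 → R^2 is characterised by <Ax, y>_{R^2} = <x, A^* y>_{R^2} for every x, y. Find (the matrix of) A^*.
A^* = A^T =
[[-3, 1],
 [1, 0]]

For real matrices with standard dot products, the defining identity <Ax, y> = <x, A^* y> gives (Ax)^T y = x^T (A^*) y, i.e. x^T A^T y = x^T (A^*) y. Since this holds for all x, y, we must have A^* = A^T. Therefore
A^* =
[[-3, 1],
 [1, 0]].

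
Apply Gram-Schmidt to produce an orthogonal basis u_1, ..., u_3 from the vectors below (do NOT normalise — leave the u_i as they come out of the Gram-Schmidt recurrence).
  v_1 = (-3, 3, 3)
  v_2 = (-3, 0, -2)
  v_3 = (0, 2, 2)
Orthogonal basis:
  u_1 = (-3, 3, 3)
  u_2 = (-8/3, -1/3, -7/3)
  u_3 = (4/19, 10/19, -6/19)

Apply the Gram-Schmidt recurrence
  u_1 = v_1
  u_i = v_i − Σ_{j<i} ((v_i · u_j) / (u_j · u_j)) · u_j.

Step by step this gives:
  u_1 = (-3, 3, 3)
  u_2 = (-8/3, -1/3, -7/3)
  u_3 = (4/19, 10/19, -6/19)

Orthogonality check:
  u_2 · u_1 = 0 (should be 0)
  u_3 · u_1 = 0 (should be 0)
  u_3 · u_2 = 0 (should be 0)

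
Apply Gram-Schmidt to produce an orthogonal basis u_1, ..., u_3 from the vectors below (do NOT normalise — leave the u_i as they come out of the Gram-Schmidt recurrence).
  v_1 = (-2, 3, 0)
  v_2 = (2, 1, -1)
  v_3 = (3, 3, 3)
Orthogonal basis:
  u_1 = (-2, 3, 0)
  u_2 = (24/13, 16/13, -1)
  u_3 = (117/77, 78/77, 312/77)

Apply the Gram-Schmidt recurrence
  u_1 = v_1
  u_i = v_i − Σ_{j<i} ((v_i · u_j) / (u_j · u_j)) · u_j.

Step by step this gives:
  u_1 = (-2, 3, 0)
  u_2 = (24/13, 16/13, -1)
  u_3 = (117/77, 78/77, 312/77)

Orthogonality check:
  u_2 · u_1 = 0 (should be 0)
  u_3 · u_1 = 0 (should be 0)
  u_3 · u_2 = 0 (should be 0)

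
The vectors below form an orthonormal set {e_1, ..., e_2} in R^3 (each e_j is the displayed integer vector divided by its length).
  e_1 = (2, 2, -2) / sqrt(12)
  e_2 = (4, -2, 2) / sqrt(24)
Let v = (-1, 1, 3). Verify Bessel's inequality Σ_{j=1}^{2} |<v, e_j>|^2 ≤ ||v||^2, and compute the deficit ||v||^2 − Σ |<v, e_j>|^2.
Σ |<v, e_j>|^2 = 3; ||v||^2 = 11; deficit = 8

Write each e_j = u_j / sqrt(<u_j, u_j>) where u_j is the displayed integer vector. Then <v, e_j> = <v, u_j> / sqrt(<u_j, u_j>), so |<v, e_j>|^2 = <v, u_j>^2 / <u_j, u_j>.
Coefficients: <v, e_1> = -6/sqrt(12), <v, e_2> = 0/sqrt(24).
Square and sum: Σ |<v, e_j>|^2 = 3.
Compute ||v||^2 = v·v = 11.
Deficit = 11 − 3 = 8 ≥ 0, confirming Bessel's inequality. (The deficit equals ||v − Σ <v,e_j> e_j||^2, the squared distance from v to span{e_j}.)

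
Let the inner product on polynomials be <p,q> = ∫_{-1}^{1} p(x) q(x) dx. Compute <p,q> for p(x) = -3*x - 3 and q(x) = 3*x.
<p,q> = -6

Expand the product: p(x)·q(x) = -9*x^2 - 9*x.
∫_{-1}^{1} of each monomial x^k gives [2/(k+1) if k even, 0 if k odd]. Integrating term-by-term (or equivalently evaluating the antiderivative F(x) = -3*x^3 - 9*x^2/2 at the endpoints):
  F(1) − F(−1) = -15/2 − (-3/2) = -6.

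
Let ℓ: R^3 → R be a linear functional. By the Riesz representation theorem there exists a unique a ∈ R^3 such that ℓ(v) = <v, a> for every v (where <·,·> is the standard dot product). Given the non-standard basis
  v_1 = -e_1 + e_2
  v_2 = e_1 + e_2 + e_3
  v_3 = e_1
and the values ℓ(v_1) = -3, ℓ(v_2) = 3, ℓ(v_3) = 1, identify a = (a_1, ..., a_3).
a = (1, -2, 4)

Write a = (a_1, ..., a_3) in the standard basis. For each basis vector v_i, ℓ(v_i) = <v_i, a> is a linear equation in the a_j's. Collect the n equations into a matrix system V a = ℓ, where row i of V is v_i (expressed in the standard basis). Since V is invertible (lower-triangular with 1s on the diagonal, up to permutation), solve by back-substitution:
  V =
[[-1, 1, 0],
 [1, 1, 1],
 [1, 0, 0]]
  V a = (-3, 3, 1)
Solving gives a = (1, -2, 4).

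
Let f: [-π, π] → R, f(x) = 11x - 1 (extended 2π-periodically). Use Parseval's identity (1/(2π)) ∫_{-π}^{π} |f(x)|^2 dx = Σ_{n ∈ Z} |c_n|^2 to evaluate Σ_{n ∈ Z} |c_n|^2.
Σ |c_n|^2 = 121π^2/3 + 1

Expand and integrate term by term over [-π, π]:
  ∫ (11x)^2 dx = 121·(2π^3/3); ∫ 2·11·(-1)·x dx = 0 (odd integrand); ∫ (-1)^2 dx = 1·2π.
So (1/(2π)) ∫_{-π}^{π} (11x - 1)^2 dx = 121π^2/3 + 1 = 121π^2/3 + 1.
Parseval ⇒ Σ |c_n|^2 = 121π^2/3 + 1.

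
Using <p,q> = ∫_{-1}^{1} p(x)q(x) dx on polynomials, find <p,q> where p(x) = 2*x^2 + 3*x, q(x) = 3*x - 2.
<p,q> = 10/3

Expand the product: p(x)·q(x) = 6*x^3 + 5*x^2 - 6*x.
∫_{-1}^{1} of each monomial x^k gives [2/(k+1) if k even, 0 if k odd]. Integrating term-by-term (or equivalently evaluating the antiderivative F(x) = 3*x^4/2 + 5*x^3/3 - 3*x^2 at the endpoints):
  F(1) − F(−1) = 1/6 − (-19/6) = 10/3.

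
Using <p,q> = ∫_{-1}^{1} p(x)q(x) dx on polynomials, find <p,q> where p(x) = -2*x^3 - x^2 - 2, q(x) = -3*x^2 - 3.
<p,q> = 96/5

Expand the product: p(x)·q(x) = 6*x^5 + 3*x^4 + 6*x^3 + 9*x^2 + 6.
∫_{-1}^{1} of each monomial x^k gives [2/(k+1) if k even, 0 if k odd]. Integrating term-by-term (or equivalently evaluating the antiderivative F(x) = x^6 + 3*x^5/5 + 3*x^4/2 + 3*x^3 + 6*x at the endpoints):
  F(1) − F(−1) = 121/10 − (-71/10) = 96/5.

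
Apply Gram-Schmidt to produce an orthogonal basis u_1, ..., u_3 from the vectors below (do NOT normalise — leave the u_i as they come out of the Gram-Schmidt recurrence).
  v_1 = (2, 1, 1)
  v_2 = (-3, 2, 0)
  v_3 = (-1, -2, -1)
Orthogonal basis:
  u_1 = (2, 1, 1)
  u_2 = (-5/3, 8/3, 2/3)
  u_3 = (-1/31, -3/62, 7/62)

Apply the Gram-Schmidt recurrence
  u_1 = v_1
  u_i = v_i − Σ_{j<i} ((v_i · u_j) / (u_j · u_j)) · u_j.

Step by step this gives:
  u_1 = (2, 1, 1)
  u_2 = (-5/3, 8/3, 2/3)
  u_3 = (-1/31, -3/62, 7/62)

Orthogonality check:
  u_2 · u_1 = 0 (should be 0)
  u_3 · u_1 = 0 (should be 0)
  u_3 · u_2 = 0 (should be 0)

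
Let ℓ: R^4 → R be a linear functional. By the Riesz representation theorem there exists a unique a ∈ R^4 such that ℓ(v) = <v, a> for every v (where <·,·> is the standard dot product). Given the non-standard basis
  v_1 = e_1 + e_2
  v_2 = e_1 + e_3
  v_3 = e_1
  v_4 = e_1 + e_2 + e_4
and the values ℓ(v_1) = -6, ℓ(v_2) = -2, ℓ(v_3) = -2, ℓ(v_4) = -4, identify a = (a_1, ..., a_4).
a = (-2, -4, 0, 2)

Write a = (a_1, ..., a_4) in the standard basis. For each basis vector v_i, ℓ(v_i) = <v_i, a> is a linear equation in the a_j's. Collect the n equations into a matrix system V a = ℓ, where row i of V is v_i (expressed in the standard basis). Since V is invertible (lower-triangular with 1s on the diagonal, up to permutation), solve by back-substitution:
  V =
[[1, 1, 0, 0],
 [1, 0, 1, 0],
 [1, 0, 0, 0],
 [1, 1, 0, 1]]
  V a = (-6, -2, -2, -4)
Solving gives a = (-2, -4, 0, 2).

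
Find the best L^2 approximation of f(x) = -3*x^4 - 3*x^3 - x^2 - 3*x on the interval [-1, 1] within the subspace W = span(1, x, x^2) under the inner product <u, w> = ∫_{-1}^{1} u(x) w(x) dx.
g(x) = -25*x^2/7 - 24*x/5 + 9/35

The best approximation g ∈ W is the orthogonal projection of f onto W. Writing g = a_0 + a_1 x + a_2 x^2, the coefficients solve the normal equations G · a = b where
  G_{ij} = <φ_i, φ_j> and b_i = <f, φ_i>, with φ_0 = 1, φ_1 = x, φ_2 = x^2.
G =
  [2, 0, 2/3]
  [0, 2/3, 0]
  [2/3, 0, 2/5],
b = (-28/15, -16/5, -44/35).
Solving gives a_0 = 9/35, a_1 = -24/5, a_2 = -25/7, so
  g(x) = -25*x^2/7 - 24*x/5 + 9/35.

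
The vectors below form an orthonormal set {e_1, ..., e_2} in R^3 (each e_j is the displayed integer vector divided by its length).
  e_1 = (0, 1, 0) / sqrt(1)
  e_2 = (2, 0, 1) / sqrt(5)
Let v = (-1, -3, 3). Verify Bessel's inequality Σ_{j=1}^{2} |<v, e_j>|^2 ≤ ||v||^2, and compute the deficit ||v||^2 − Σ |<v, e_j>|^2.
Σ |<v, e_j>|^2 = 46/5; ||v||^2 = 19; deficit = 49/5

Write each e_j = u_j / sqrt(<u_j, u_j>) where u_j is the displayed integer vector. Then <v, e_j> = <v, u_j> / sqrt(<u_j, u_j>), so |<v, e_j>|^2 = <v, u_j>^2 / <u_j, u_j>.
Coefficients: <v, e_1> = -3/sqrt(1), <v, e_2> = 1/sqrt(5).
Square and sum: Σ |<v, e_j>|^2 = 46/5.
Compute ||v||^2 = v·v = 19.
Deficit = 19 − 46/5 = 49/5 ≥ 0, confirming Bessel's inequality. (The deficit equals ||v − Σ <v,e_j> e_j||^2, the squared distance from v to span{e_j}.)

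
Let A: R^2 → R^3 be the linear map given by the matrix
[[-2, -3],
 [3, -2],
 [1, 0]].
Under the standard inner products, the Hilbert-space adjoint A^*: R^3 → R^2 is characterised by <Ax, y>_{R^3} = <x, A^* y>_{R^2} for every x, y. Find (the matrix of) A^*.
A^* = A^T =
[[-2, 3, 1],
 [-3, -2, 0]]

For real matrices with standard dot products, the defining identity <Ax, y> = <x, A^* y> gives (Ax)^T y = x^T (A^*) y, i.e. x^T A^T y = x^T (A^*) y. Since this holds for all x, y, we must have A^* = A^T. Therefore
A^* =
[[-2, 3, 1],
 [-3, -2, 0]].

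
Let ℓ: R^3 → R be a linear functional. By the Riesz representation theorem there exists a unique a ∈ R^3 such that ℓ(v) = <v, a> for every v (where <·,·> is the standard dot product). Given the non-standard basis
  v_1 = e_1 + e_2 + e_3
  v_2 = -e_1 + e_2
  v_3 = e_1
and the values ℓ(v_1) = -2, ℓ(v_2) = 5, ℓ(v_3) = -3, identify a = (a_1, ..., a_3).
a = (-3, 2, -1)

Write a = (a_1, ..., a_3) in the standard basis. For each basis vector v_i, ℓ(v_i) = <v_i, a> is a linear equation in the a_j's. Collect the n equations into a matrix system V a = ℓ, where row i of V is v_i (expressed in the standard basis). Since V is invertible (lower-triangular with 1s on the diagonal, up to permutation), solve by back-substitution:
  V =
[[1, 1, 1],
 [-1, 1, 0],
 [1, 0, 0]]
  V a = (-2, 5, -3)
Solving gives a = (-3, 2, -1).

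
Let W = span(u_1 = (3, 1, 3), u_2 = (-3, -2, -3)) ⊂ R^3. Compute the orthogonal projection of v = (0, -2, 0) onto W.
proj_W(v) = (0, -2, 0)

Set up U = [u_1 | ... | u_2] ∈ R^(3×2). The projector onto W = col(U) is P = U (U^T U)^(-1) U^T.
Compute U^T U =
  [19, -20]
  [-20, 22],
and U^T v = (-2, 4).
Solve U^T U · c = U^T v for the coefficients: c = (2, 2). The projection is proj_W(v) = U c.
Check: (v - proj_W(v)) · u_1 = 0  (should be 0).
Check: (v - proj_W(v)) · u_2 = 0  (should be 0).
Result: proj_W(v) = (0, -2, 0).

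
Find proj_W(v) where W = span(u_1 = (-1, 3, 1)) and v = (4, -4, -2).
proj_W(v) = (18/11, -54/11, -18/11)

Set up U = [u_1 | ... | u_1] ∈ R^(3×1). The projector onto W = col(U) is P = U (U^T U)^(-1) U^T.
Compute U^T U =
  [11],
and U^T v = (-18).
Solve U^T U · c = U^T v for the coefficients: c = (-18/11). The projection is proj_W(v) = U c.
Check: (v - proj_W(v)) · u_1 = 0  (should be 0).
Result: proj_W(v) = (18/11, -54/11, -18/11).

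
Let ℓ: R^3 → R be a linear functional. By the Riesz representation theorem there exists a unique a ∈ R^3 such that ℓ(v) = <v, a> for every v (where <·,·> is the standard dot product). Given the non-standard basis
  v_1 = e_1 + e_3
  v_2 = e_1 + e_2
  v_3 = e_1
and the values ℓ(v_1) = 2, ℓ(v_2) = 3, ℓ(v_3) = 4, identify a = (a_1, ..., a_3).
a = (4, -1, -2)

Write a = (a_1, ..., a_3) in the standard basis. For each basis vector v_i, ℓ(v_i) = <v_i, a> is a linear equation in the a_j's. Collect the n equations into a matrix system V a = ℓ, where row i of V is v_i (expressed in the standard basis). Since V is invertible (lower-triangular with 1s on the diagonal, up to permutation), solve by back-substitution:
  V =
[[1, 0, 1],
 [1, 1, 0],
 [1, 0, 0]]
  V a = (2, 3, 4)
Solving gives a = (4, -1, -2).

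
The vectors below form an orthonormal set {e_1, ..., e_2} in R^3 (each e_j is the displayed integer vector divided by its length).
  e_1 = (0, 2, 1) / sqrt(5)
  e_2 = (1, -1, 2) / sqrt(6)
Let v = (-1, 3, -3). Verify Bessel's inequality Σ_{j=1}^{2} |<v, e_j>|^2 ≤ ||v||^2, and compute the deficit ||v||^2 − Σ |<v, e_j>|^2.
Σ |<v, e_j>|^2 = 277/15; ||v||^2 = 19; deficit = 8/15

Write each e_j = u_j / sqrt(<u_j, u_j>) where u_j is the displayed integer vector. Then <v, e_j> = <v, u_j> / sqrt(<u_j, u_j>), so |<v, e_j>|^2 = <v, u_j>^2 / <u_j, u_j>.
Coefficients: <v, e_1> = 3/sqrt(5), <v, e_2> = -10/sqrt(6).
Square and sum: Σ |<v, e_j>|^2 = 277/15.
Compute ||v||^2 = v·v = 19.
Deficit = 19 − 277/15 = 8/15 ≥ 0, confirming Bessel's inequality. (The deficit equals ||v − Σ <v,e_j> e_j||^2, the squared distance from v to span{e_j}.)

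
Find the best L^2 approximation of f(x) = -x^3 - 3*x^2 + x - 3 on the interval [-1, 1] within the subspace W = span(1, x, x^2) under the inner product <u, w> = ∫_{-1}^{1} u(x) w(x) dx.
g(x) = -3*x^2 + 2*x/5 - 3

The best approximation g ∈ W is the orthogonal projection of f onto W. Writing g = a_0 + a_1 x + a_2 x^2, the coefficients solve the normal equations G · a = b where
  G_{ij} = <φ_i, φ_j> and b_i = <f, φ_i>, with φ_0 = 1, φ_1 = x, φ_2 = x^2.
G =
  [2, 0, 2/3]
  [0, 2/3, 0]
  [2/3, 0, 2/5],
b = (-8, 4/15, -16/5).
Solving gives a_0 = -3, a_1 = 2/5, a_2 = -3, so
  g(x) = -3*x^2 + 2*x/5 - 3.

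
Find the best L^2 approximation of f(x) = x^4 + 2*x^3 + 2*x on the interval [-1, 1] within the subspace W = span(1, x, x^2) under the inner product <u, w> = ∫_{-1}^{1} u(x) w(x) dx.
g(x) = 6*x^2/7 + 16*x/5 - 3/35

The best approximation g ∈ W is the orthogonal projection of f onto W. Writing g = a_0 + a_1 x + a_2 x^2, the coefficients solve the normal equations G · a = b where
  G_{ij} = <φ_i, φ_j> and b_i = <f, φ_i>, with φ_0 = 1, φ_1 = x, φ_2 = x^2.
G =
  [2, 0, 2/3]
  [0, 2/3, 0]
  [2/3, 0, 2/5],
b = (2/5, 32/15, 2/7).
Solving gives a_0 = -3/35, a_1 = 16/5, a_2 = 6/7, so
  g(x) = 6*x^2/7 + 16*x/5 - 3/35.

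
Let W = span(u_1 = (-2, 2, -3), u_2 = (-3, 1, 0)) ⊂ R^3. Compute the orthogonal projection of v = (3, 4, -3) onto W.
proj_W(v) = (219/106, 127/106, -225/53)

Set up U = [u_1 | ... | u_2] ∈ R^(3×2). The projector onto W = col(U) is P = U (U^T U)^(-1) U^T.
Compute U^T U =
  [17, 8]
  [8, 10],
and U^T v = (11, -5).
Solve U^T U · c = U^T v for the coefficients: c = (75/53, -173/106). The projection is proj_W(v) = U c.
Check: (v - proj_W(v)) · u_1 = 0  (should be 0).
Check: (v - proj_W(v)) · u_2 = 0  (should be 0).
Result: proj_W(v) = (219/106, 127/106, -225/53).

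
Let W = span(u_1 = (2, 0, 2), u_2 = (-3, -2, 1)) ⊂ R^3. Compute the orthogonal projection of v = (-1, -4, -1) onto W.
proj_W(v) = (-7/3, -4/3, 1/3)

Set up U = [u_1 | ... | u_2] ∈ R^(3×2). The projector onto W = col(U) is P = U (U^T U)^(-1) U^T.
Compute U^T U =
  [8, -4]
  [-4, 14],
and U^T v = (-4, 10).
Solve U^T U · c = U^T v for the coefficients: c = (-1/6, 2/3). The projection is proj_W(v) = U c.
Check: (v - proj_W(v)) · u_1 = 0  (should be 0).
Check: (v - proj_W(v)) · u_2 = 0  (should be 0).
Result: proj_W(v) = (-7/3, -4/3, 1/3).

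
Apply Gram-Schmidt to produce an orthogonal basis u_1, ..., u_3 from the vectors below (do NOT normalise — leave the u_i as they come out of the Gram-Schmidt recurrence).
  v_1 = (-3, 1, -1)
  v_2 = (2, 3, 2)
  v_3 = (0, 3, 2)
Orthogonal basis:
  u_1 = (-3, 1, -1)
  u_2 = (7/11, 38/11, 17/11)
  u_3 = (-25/81, -20/81, 55/81)

Apply the Gram-Schmidt recurrence
  u_1 = v_1
  u_i = v_i − Σ_{j<i} ((v_i · u_j) / (u_j · u_j)) · u_j.

Step by step this gives:
  u_1 = (-3, 1, -1)
  u_2 = (7/11, 38/11, 17/11)
  u_3 = (-25/81, -20/81, 55/81)

Orthogonality check:
  u_2 · u_1 = 0 (should be 0)
  u_3 · u_1 = 0 (should be 0)
  u_3 · u_2 = 0 (should be 0)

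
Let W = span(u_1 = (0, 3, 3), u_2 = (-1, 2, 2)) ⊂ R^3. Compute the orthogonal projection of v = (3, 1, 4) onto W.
proj_W(v) = (3, 5/2, 5/2)

Set up U = [u_1 | ... | u_2] ∈ R^(3×2). The projector onto W = col(U) is P = U (U^T U)^(-1) U^T.
Compute U^T U =
  [18, 12]
  [12, 9],
and U^T v = (15, 7).
Solve U^T U · c = U^T v for the coefficients: c = (17/6, -3). The projection is proj_W(v) = U c.
Check: (v - proj_W(v)) · u_1 = 0  (should be 0).
Check: (v - proj_W(v)) · u_2 = 0  (should be 0).
Result: proj_W(v) = (3, 5/2, 5/2).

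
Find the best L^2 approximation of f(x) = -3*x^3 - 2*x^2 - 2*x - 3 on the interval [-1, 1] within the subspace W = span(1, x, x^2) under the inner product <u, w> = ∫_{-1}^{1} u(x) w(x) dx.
g(x) = -2*x^2 - 19*x/5 - 3

The best approximation g ∈ W is the orthogonal projection of f onto W. Writing g = a_0 + a_1 x + a_2 x^2, the coefficients solve the normal equations G · a = b where
  G_{ij} = <φ_i, φ_j> and b_i = <f, φ_i>, with φ_0 = 1, φ_1 = x, φ_2 = x^2.
G =
  [2, 0, 2/3]
  [0, 2/3, 0]
  [2/3, 0, 2/5],
b = (-22/3, -38/15, -14/5).
Solving gives a_0 = -3, a_1 = -19/5, a_2 = -2, so
  g(x) = -2*x^2 - 19*x/5 - 3.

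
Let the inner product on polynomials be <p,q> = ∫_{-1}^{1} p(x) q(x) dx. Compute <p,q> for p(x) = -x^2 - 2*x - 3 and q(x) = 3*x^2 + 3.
<p,q> = -136/5

Expand the product: p(x)·q(x) = -3*x^4 - 6*x^3 - 12*x^2 - 6*x - 9.
∫_{-1}^{1} of each monomial x^k gives [2/(k+1) if k even, 0 if k odd]. Integrating term-by-term (or equivalently evaluating the antiderivative F(x) = -3*x^5/5 - 3*x^4/2 - 4*x^3 - 3*x^2 - 9*x at the endpoints):
  F(1) − F(−1) = -181/10 − (91/10) = -136/5.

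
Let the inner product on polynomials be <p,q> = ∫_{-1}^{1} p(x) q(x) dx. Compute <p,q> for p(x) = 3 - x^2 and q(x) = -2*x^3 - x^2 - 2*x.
<p,q> = -8/5

Expand the product: p(x)·q(x) = 2*x^5 + x^4 - 4*x^3 - 3*x^2 - 6*x.
∫_{-1}^{1} of each monomial x^k gives [2/(k+1) if k even, 0 if k odd]. Integrating term-by-term (or equivalently evaluating the antiderivative F(x) = x^6/3 + x^5/5 - x^4 - x^3 - 3*x^2 at the endpoints):
  F(1) − F(−1) = -67/15 − (-43/15) = -8/5.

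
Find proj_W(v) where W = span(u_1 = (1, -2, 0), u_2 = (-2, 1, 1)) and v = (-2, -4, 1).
proj_W(v) = (-9/7, -51/14, 29/14)

Set up U = [u_1 | ... | u_2] ∈ R^(3×2). The projector onto W = col(U) is P = U (U^T U)^(-1) U^T.
Compute U^T U =
  [5, -4]
  [-4, 6],
and U^T v = (6, 1).
Solve U^T U · c = U^T v for the coefficients: c = (20/7, 29/14). The projection is proj_W(v) = U c.
Check: (v - proj_W(v)) · u_1 = 0  (should be 0).
Check: (v - proj_W(v)) · u_2 = 0  (should be 0).
Result: proj_W(v) = (-9/7, -51/14, 29/14).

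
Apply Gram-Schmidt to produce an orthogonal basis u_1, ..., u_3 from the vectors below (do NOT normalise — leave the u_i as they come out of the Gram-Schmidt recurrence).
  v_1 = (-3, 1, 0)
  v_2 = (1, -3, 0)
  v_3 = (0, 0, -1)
Orthogonal basis:
  u_1 = (-3, 1, 0)
  u_2 = (-4/5, -12/5, 0)
  u_3 = (0, 0, -1)

Apply the Gram-Schmidt recurrence
  u_1 = v_1
  u_i = v_i − Σ_{j<i} ((v_i · u_j) / (u_j · u_j)) · u_j.

Step by step this gives:
  u_1 = (-3, 1, 0)
  u_2 = (-4/5, -12/5, 0)
  u_3 = (0, 0, -1)

Orthogonality check:
  u_2 · u_1 = 0 (should be 0)
  u_3 · u_1 = 0 (should be 0)
  u_3 · u_2 = 0 (should be 0)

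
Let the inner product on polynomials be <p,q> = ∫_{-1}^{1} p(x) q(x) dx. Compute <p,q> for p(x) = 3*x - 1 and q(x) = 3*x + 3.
<p,q> = 0

Expand the product: p(x)·q(x) = 9*x^2 + 6*x - 3.
∫_{-1}^{1} of each monomial x^k gives [2/(k+1) if k even, 0 if k odd]. Integrating term-by-term (or equivalently evaluating the antiderivative F(x) = 3*x^3 + 3*x^2 - 3*x at the endpoints):
  F(1) − F(−1) = 3 − (3) = 0.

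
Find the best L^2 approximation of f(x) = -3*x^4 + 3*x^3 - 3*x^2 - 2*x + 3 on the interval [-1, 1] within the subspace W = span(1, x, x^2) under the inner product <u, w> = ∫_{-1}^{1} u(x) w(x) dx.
g(x) = -39*x^2/7 - x/5 + 114/35

The best approximation g ∈ W is the orthogonal projection of f onto W. Writing g = a_0 + a_1 x + a_2 x^2, the coefficients solve the normal equations G · a = b where
  G_{ij} = <φ_i, φ_j> and b_i = <f, φ_i>, with φ_0 = 1, φ_1 = x, φ_2 = x^2.
G =
  [2, 0, 2/3]
  [0, 2/3, 0]
  [2/3, 0, 2/5],
b = (14/5, -2/15, -2/35).
Solving gives a_0 = 114/35, a_1 = -1/5, a_2 = -39/7, so
  g(x) = -39*x^2/7 - x/5 + 114/35.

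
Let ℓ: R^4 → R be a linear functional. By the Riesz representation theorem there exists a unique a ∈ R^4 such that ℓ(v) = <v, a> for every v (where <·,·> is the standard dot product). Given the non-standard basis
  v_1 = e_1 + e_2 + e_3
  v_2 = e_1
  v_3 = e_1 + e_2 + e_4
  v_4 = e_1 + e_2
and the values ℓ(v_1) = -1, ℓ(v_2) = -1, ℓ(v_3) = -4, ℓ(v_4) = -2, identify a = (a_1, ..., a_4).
a = (-1, -1, 1, -2)

Write a = (a_1, ..., a_4) in the standard basis. For each basis vector v_i, ℓ(v_i) = <v_i, a> is a linear equation in the a_j's. Collect the n equations into a matrix system V a = ℓ, where row i of V is v_i (expressed in the standard basis). Since V is invertible (lower-triangular with 1s on the diagonal, up to permutation), solve by back-substitution:
  V =
[[1, 1, 1, 0],
 [1, 0, 0, 0],
 [1, 1, 0, 1],
 [1, 1, 0, 0]]
  V a = (-1, -1, -4, -2)
Solving gives a = (-1, -1, 1, -2).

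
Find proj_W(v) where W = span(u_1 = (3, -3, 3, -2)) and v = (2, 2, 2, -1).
proj_W(v) = (24/31, -24/31, 24/31, -16/31)

Set up U = [u_1 | ... | u_1] ∈ R^(4×1). The projector onto W = col(U) is P = U (U^T U)^(-1) U^T.
Compute U^T U =
  [31],
and U^T v = (8).
Solve U^T U · c = U^T v for the coefficients: c = (8/31). The projection is proj_W(v) = U c.
Check: (v - proj_W(v)) · u_1 = 0  (should be 0).
Result: proj_W(v) = (24/31, -24/31, 24/31, -16/31).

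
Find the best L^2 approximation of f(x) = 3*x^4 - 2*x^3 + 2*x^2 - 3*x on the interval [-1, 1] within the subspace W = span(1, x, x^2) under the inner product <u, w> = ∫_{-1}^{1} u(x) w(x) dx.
g(x) = 32*x^2/7 - 21*x/5 - 9/35

The best approximation g ∈ W is the orthogonal projection of f onto W. Writing g = a_0 + a_1 x + a_2 x^2, the coefficients solve the normal equations G · a = b where
  G_{ij} = <φ_i, φ_j> and b_i = <f, φ_i>, with φ_0 = 1, φ_1 = x, φ_2 = x^2.
G =
  [2, 0, 2/3]
  [0, 2/3, 0]
  [2/3, 0, 2/5],
b = (38/15, -14/5, 58/35).
Solving gives a_0 = -9/35, a_1 = -21/5, a_2 = 32/7, so
  g(x) = 32*x^2/7 - 21*x/5 - 9/35.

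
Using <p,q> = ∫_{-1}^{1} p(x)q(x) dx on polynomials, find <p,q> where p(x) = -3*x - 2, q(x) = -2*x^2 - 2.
<p,q> = 32/3

Expand the product: p(x)·q(x) = 6*x^3 + 4*x^2 + 6*x + 4.
∫_{-1}^{1} of each monomial x^k gives [2/(k+1) if k even, 0 if k odd]. Integrating term-by-term (or equivalently evaluating the antiderivative F(x) = 3*x^4/2 + 4*x^3/3 + 3*x^2 + 4*x at the endpoints):
  F(1) − F(−1) = 59/6 − (-5/6) = 32/3.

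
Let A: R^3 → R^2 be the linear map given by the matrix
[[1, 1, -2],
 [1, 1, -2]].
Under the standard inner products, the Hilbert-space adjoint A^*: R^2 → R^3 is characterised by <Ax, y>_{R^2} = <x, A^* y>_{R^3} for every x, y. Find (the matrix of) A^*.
A^* = A^T =
[[1, 1],
 [1, 1],
 [-2, -2]]

For real matrices with standard dot products, the defining identity <Ax, y> = <x, A^* y> gives (Ax)^T y = x^T (A^*) y, i.e. x^T A^T y = x^T (A^*) y. Since this holds for all x, y, we must have A^* = A^T. Therefore
A^* =
[[1, 1],
 [1, 1],
 [-2, -2]].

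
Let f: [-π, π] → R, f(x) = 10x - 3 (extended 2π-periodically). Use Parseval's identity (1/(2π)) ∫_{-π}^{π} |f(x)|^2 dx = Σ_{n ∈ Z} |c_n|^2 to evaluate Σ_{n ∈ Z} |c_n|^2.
Σ |c_n|^2 = 100π^2/3 + 9

Expand and integrate term by term over [-π, π]:
  ∫ (10x)^2 dx = 100·(2π^3/3); ∫ 2·10·(-3)·x dx = 0 (odd integrand); ∫ (-3)^2 dx = 9·2π.
So (1/(2π)) ∫_{-π}^{π} (10x - 3)^2 dx = 100π^2/3 + 9 = 100π^2/3 + 9.
Parseval ⇒ Σ |c_n|^2 = 100π^2/3 + 9.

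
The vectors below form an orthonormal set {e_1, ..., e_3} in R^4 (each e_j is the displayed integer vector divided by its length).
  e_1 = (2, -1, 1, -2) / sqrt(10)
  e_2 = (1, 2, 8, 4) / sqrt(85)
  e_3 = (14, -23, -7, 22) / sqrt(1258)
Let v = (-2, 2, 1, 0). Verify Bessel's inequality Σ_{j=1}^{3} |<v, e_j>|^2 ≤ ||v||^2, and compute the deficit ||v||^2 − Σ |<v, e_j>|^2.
Σ |<v, e_j>|^2 = 329/37; ||v||^2 = 9; deficit = 4/37

Write each e_j = u_j / sqrt(<u_j, u_j>) where u_j is the displayed integer vector. Then <v, e_j> = <v, u_j> / sqrt(<u_j, u_j>), so |<v, e_j>|^2 = <v, u_j>^2 / <u_j, u_j>.
Coefficients: <v, e_1> = -5/sqrt(10), <v, e_2> = 10/sqrt(85), <v, e_3> = -81/sqrt(1258).
Square and sum: Σ |<v, e_j>|^2 = 329/37.
Compute ||v||^2 = v·v = 9.
Deficit = 9 − 329/37 = 4/37 ≥ 0, confirming Bessel's inequality. (The deficit equals ||v − Σ <v,e_j> e_j||^2, the squared distance from v to span{e_j}.)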